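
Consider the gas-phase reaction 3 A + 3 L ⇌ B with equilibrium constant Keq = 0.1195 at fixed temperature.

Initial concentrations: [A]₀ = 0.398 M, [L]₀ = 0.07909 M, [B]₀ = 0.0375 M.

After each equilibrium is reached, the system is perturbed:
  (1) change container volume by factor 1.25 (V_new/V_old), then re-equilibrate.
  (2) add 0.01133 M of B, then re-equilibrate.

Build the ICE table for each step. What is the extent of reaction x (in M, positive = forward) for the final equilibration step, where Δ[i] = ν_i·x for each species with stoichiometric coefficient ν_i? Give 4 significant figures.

x = -0.01129 M

Q₀ = 1202 vs Keq = 0.1195 ⇒ Q>K, reverse
Step 1:
                    A           L           B
  I             0.398     0.07909      0.0375
  C            0.1122      0.1122    -0.03739
  E            0.5102      0.1913  1.1101e-04
  solve Keq expr → x = -0.03739; check Q = 0.1195
Then change container volume by factor 1.25 (V_new/V_old).
Step 2:
                    A           L           B
  I            0.4081       0.153  8.8807e-05
  C        1.7870e-04  1.7870e-04 -5.9566e-05
  E            0.4083      0.1532  2.9241e-05
  solve Keq expr → x = -5.9566e-05; check Q = 0.1195
Then add 0.01133 M of B.
Step 3:
                    A           L           B
  I            0.4083      0.1532     0.01136
  C           0.03387     0.03387    -0.01129
  E            0.4422      0.1871  6.7627e-05
  solve Keq expr → x = -0.01129; check Q = 0.1195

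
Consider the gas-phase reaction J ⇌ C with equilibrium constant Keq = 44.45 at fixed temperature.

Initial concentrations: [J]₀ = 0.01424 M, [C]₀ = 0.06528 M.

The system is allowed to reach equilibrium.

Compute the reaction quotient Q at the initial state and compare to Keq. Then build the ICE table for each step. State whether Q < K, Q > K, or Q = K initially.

Q₀ = 4.584 vs Keq = 44.45 ⇒ Q<K, forward
Step 1:
                  J         C
  I         0.01424   0.06528
  C        -0.01249   0.01249
  E         0.00175   0.07777
  solve Keq expr → x = 0.01249; check Q = 44.45

Q₀ = 4.584; Q < K (proceeds forward)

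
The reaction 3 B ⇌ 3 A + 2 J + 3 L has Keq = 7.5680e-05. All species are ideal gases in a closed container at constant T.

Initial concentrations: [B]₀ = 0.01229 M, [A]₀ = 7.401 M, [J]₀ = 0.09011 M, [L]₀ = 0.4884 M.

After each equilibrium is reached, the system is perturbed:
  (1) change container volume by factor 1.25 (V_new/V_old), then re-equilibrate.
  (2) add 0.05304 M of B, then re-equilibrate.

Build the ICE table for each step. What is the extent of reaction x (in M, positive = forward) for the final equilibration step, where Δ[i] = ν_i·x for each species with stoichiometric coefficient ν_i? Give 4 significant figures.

x = 6.1868e-05 M

Q₀ = 2.0658e+05 vs Keq = 7.5680e-05 ⇒ Q>K, reverse
Step 1:
                   B          A          J          L
  I          0.01229      7.401    0.09011     0.4884
  C            0.135     -0.135   -0.08999     -0.135
  E           0.1473      7.266 1.1949e-04     0.3534
  solve Keq expr → x = -0.045; check Q = 7.5680e-05
Then change container volume by factor 1.25 (V_new/V_old).
Step 2:
                   B          A          J          L
  I           0.1178      5.813 9.5589e-05     0.2827
  C       -1.0661e-04 1.0661e-04 7.1073e-05 1.0661e-04
  E           0.1177      5.813 1.6666e-04     0.2828
  solve Keq expr → x = 3.5536e-05; check Q = 7.5680e-05
Then add 0.05304 M of B.
Step 3:
                   B          A          J          L
  I           0.1708      5.813 1.6666e-04     0.2828
  C       -1.8560e-04 1.8560e-04 1.2374e-04 1.8560e-04
  E           0.1706      5.813 2.9040e-04      0.283
  solve Keq expr → x = 6.1868e-05; check Q = 7.5680e-05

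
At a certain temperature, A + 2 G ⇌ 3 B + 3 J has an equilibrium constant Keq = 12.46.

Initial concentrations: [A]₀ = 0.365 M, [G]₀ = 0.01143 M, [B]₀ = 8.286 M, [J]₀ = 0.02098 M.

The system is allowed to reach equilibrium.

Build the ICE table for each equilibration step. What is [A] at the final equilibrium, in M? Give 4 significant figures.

[A]_eq = 0.3676 M

Q₀ = 110.2 vs Keq = 12.46 ⇒ Q>K, reverse
Step 1:
                   A          G          B          J
  I            0.365    0.01143      8.286    0.02098
  C         0.002627   0.005254  -0.007881  -0.007881
  E           0.3676    0.01668      8.278     0.0131
  solve Keq expr → x = -0.002627; check Q = 12.46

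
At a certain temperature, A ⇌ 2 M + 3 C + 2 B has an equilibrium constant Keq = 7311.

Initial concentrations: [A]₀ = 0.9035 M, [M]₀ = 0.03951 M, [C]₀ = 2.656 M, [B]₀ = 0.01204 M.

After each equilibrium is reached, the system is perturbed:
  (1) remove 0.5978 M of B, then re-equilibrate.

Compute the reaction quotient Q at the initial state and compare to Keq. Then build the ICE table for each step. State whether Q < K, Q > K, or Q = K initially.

Q₀ = 4.6927e-06 vs Keq = 7311 ⇒ Q<K, forward
Step 1:
                    A           M           C           B
  init         0.9035     0.03951       2.656     0.01204
  Δ           -0.7889       1.578       2.367       1.578
  eq           0.1146       1.617       5.023        1.59
  solve Keq expr → x = 0.7889; check Q = 7311
Then remove 0.5978 M of B.
Step 2:
                    A           M           C           B
  init         0.1146       1.617       5.023      0.9921
  Δ          -0.04868     0.09736       0.146     0.09736
  eq          0.06591       1.715       5.169       1.089
  solve Keq expr → x = 0.04868; check Q = 7311

Q₀ = 4.6927e-06; Q < K (proceeds forward)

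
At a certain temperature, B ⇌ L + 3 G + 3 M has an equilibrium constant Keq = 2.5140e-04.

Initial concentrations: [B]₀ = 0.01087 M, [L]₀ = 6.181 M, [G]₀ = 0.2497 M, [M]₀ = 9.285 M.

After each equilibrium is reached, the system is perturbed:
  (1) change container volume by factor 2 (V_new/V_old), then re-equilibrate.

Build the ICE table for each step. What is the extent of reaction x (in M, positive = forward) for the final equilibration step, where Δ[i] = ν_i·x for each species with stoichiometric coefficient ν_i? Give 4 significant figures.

x = 8.5967e-04 M

Q₀ = 7086 vs Keq = 2.5140e-04 ⇒ Q>K, reverse
Step 1:
                   B          L          G          M
  Initial    0.01087      6.181     0.2497      9.285
  Change     0.08265   -0.08265     -0.248     -0.248
  Equil      0.09352      6.098   0.001735      9.037
  solve Keq expr → x = -0.08265; check Q = 2.5140e-04
Then change container volume by factor 2 (V_new/V_old).
Step 2:
                   B          L          G          M
  Initial    0.04676      3.049 8.6757e-04      4.519
  Change  -8.5967e-04 8.5967e-04   0.002579   0.002579
  Equil       0.0459       3.05   0.003447      4.521
  solve Keq expr → x = 8.5967e-04; check Q = 2.5140e-04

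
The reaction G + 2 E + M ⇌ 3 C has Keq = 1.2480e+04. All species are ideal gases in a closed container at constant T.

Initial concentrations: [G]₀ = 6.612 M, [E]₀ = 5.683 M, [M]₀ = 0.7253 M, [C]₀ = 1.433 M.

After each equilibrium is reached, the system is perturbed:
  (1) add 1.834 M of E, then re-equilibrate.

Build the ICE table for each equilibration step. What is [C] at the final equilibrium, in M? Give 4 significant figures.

[C]_eq = 3.609 M

Q₀ = 0.019 vs Keq = 1.2480e+04 ⇒ Q<K, forward
Step 1:
                  G         E         M         C
  I           6.612     5.683    0.7253     1.433
  C         -0.7253    -1.451   -0.7253     2.176
  E           5.887     4.232 3.5712e-05     3.609
  solve Keq expr → x = 0.7253; check Q = 1.2480e+04
Then add 1.834 M of E.
Step 2:
                  G         E         M         C
  I           5.887     6.066 3.5712e-05     3.609
  C       -1.8328e-05 -3.6655e-05 -1.8328e-05 5.4983e-05
  E           5.887     6.066 1.7384e-05     3.609
  solve Keq expr → x = 1.8328e-05; check Q = 1.2480e+04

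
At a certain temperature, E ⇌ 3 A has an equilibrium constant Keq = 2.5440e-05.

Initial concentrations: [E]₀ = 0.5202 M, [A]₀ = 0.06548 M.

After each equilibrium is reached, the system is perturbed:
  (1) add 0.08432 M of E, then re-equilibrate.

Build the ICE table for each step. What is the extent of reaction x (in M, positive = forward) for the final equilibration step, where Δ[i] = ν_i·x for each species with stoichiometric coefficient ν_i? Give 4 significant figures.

x = 3.9653e-04 M

Q₀ = 5.3970e-04 vs Keq = 2.5440e-05 ⇒ Q>K, reverse
Step 1:
                    E           A
  Initial      0.5202     0.06548
  Change      0.01387    -0.04162
  Equil        0.5341     0.02386
  solve Keq expr → x = -0.01387; check Q = 2.5440e-05
Then add 0.08432 M of E.
Step 2:
                    E           A
  Initial      0.6184     0.02386
  Change  -3.9653e-04     0.00119
  Equil         0.618     0.02505
  solve Keq expr → x = 3.9653e-04; check Q = 2.5440e-05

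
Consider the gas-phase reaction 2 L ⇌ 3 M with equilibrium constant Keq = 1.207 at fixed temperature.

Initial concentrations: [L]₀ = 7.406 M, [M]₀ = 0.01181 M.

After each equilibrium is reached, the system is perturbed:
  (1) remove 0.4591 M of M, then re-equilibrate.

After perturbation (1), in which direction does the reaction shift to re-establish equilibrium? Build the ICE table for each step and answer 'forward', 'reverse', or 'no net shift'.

Direction: forward

Q₀ = 3.0032e-08 vs Keq = 1.207 ⇒ Q<K, forward
Step 1:
                   L          M
  Initial      7.406    0.01181
  Change       -2.14      3.211
  Equil        5.266      3.223
  solve Keq expr → x = 1.07; check Q = 1.207
Then remove 0.4591 M of M.
Step 2:
                   L          M
  Initial      5.266      2.763
  Change     -0.2402     0.3603
  Equil        5.025      3.124
  solve Keq expr → x = 0.1201; check Q = 1.207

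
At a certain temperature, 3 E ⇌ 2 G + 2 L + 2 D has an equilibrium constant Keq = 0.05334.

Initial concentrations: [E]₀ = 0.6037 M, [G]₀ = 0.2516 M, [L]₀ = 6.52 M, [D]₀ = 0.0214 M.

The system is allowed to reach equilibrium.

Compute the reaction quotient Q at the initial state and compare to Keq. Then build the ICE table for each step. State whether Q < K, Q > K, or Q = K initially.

Q₀ = 0.005601 vs Keq = 0.05334 ⇒ Q<K, forward
Step 1:
                    E           G           L           D
  I            0.6037      0.2516        6.52      0.0214
  C          -0.04595     0.03063     0.03063     0.03063
  E            0.5577      0.2822       6.551     0.05203
  solve Keq expr → x = 0.01532; check Q = 0.05334

Q₀ = 0.005601; Q < K (proceeds forward)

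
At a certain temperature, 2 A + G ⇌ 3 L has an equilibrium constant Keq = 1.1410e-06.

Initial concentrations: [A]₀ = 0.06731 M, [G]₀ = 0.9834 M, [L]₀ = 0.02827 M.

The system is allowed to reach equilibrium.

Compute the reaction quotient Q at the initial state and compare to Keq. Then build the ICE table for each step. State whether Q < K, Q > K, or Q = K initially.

Q₀ = 0.005071; Q > K (proceeds reverse)

Q₀ = 0.005071 vs Keq = 1.1410e-06 ⇒ Q>K, reverse
Step 1:
                   A          G          L
  init       0.06731     0.9834    0.02827
  Δ          0.01751   0.008753   -0.02626
  eq         0.08482     0.9922   0.002012
  solve Keq expr → x = -0.008753; check Q = 1.1410e-06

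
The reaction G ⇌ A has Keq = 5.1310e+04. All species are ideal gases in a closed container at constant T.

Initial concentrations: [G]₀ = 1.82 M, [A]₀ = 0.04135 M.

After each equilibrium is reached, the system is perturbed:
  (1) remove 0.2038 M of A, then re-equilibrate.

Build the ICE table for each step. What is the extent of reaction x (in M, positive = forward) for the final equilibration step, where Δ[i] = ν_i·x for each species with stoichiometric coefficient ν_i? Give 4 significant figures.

x = 3.9719e-06 M

Q₀ = 0.02272 vs Keq = 5.1310e+04 ⇒ Q<K, forward
Step 1:
                  G         A
  I            1.82   0.04135
  C           -1.82      1.82
  E       3.6276e-05     1.861
  solve Keq expr → x = 1.82; check Q = 5.1310e+04
Then remove 0.2038 M of A.
Step 2:
                  G         A
  I       3.6276e-05     1.658
  C       -3.9719e-06 3.9719e-06
  E       3.2304e-05     1.658
  solve Keq expr → x = 3.9719e-06; check Q = 5.1310e+04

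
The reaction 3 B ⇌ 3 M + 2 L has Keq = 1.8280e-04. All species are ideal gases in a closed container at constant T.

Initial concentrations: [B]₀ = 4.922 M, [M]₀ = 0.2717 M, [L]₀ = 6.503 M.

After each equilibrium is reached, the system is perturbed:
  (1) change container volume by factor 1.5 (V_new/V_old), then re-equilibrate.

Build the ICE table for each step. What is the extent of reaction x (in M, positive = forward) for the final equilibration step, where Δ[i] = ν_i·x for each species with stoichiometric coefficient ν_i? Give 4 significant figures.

x = 0.00565 M

Q₀ = 0.007113 vs Keq = 1.8280e-04 ⇒ Q>K, reverse
Step 1:
                  B         M         L
  init        4.922    0.2717     6.503
  Δ          0.1874   -0.1874   -0.1249
  eq          5.109   0.08431     6.378
  solve Keq expr → x = -0.06246; check Q = 1.8280e-04
Then change container volume by factor 1.5 (V_new/V_old).
Step 2:
                  B         M         L
  init        3.406   0.05621     4.252
  Δ        -0.01695   0.01695    0.0113
  eq          3.389   0.07316     4.263
  solve Keq expr → x = 0.00565; check Q = 1.8280e-04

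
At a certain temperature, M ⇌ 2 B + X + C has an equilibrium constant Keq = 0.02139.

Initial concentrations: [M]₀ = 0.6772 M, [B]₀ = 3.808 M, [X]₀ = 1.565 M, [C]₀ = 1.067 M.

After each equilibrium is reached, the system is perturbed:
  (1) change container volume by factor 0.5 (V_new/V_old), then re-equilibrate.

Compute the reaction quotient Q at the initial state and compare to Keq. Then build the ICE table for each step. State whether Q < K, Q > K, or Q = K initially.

Q₀ = 35.76; Q > K (proceeds reverse)

Q₀ = 35.76 vs Keq = 0.02139 ⇒ Q>K, reverse
Step 1:
                   M          B          X          C
  I           0.6772      3.808      1.565      1.067
  C            1.043     -2.086     -1.043     -1.043
  E             1.72      1.722     0.5218    0.02379
  solve Keq expr → x = -1.043; check Q = 0.02139
Then change container volume by factor 0.5 (V_new/V_old).
Step 2:
                   M          B          X          C
  I            3.441      3.443      1.044    0.04759
  C          0.04101   -0.08203   -0.04101   -0.04101
  E            3.482      3.361      1.003   0.006575
  solve Keq expr → x = -0.04101; check Q = 0.02139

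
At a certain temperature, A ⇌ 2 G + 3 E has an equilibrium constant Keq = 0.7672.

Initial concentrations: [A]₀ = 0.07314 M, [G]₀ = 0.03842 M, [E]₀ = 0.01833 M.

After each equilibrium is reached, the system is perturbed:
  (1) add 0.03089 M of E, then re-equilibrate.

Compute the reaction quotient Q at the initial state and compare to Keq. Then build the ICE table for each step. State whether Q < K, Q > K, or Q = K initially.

Q₀ = 1.2429e-07 vs Keq = 0.7672 ⇒ Q<K, forward
Step 1:
                   A          G          E
  init       0.07314    0.03842    0.01833
  Δ         -0.07256     0.1451     0.2177
  eq      5.7732e-04     0.1835      0.236
  solve Keq expr → x = 0.07256; check Q = 0.7672
Then add 0.03089 M of E.
Step 2:
                   A          G          E
  init    5.7732e-04     0.1835     0.2669
  Δ       2.4629e-04 -4.9257e-04 -7.3886e-04
  eq      8.2360e-04     0.1831     0.2662
  solve Keq expr → x = -2.4629e-04; check Q = 0.7672

Q₀ = 1.2429e-07; Q < K (proceeds forward)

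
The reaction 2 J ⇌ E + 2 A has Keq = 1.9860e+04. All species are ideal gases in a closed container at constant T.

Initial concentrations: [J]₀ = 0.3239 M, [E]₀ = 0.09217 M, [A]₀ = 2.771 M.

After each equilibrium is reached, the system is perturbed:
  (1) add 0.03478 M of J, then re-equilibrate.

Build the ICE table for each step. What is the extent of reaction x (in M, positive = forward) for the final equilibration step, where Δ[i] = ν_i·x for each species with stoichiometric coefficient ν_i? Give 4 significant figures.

Q₀ = 6.746 vs Keq = 1.9860e+04 ⇒ Q<K, forward
Step 1:
                  J         E         A
  I          0.3239   0.09217     2.771
  C          -0.313    0.1565     0.313
  E         0.01091    0.2487     3.084
  solve Keq expr → x = 0.1565; check Q = 1.9860e+04
Then add 0.03478 M of J.
Step 2:
                  J         E         A
  I         0.04569    0.2487     3.084
  C        -0.03428   0.01714   0.03428
  E         0.01141    0.2658     3.118
  solve Keq expr → x = 0.01714; check Q = 1.9860e+04

x = 0.01714 M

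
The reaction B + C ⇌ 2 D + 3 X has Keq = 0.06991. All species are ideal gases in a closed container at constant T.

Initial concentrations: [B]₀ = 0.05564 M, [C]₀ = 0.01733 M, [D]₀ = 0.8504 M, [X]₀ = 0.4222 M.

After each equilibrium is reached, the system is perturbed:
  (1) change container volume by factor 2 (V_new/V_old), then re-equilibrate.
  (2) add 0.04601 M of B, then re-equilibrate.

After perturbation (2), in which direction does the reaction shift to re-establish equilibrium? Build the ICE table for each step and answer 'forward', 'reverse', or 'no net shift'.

Q₀ = 56.44 vs Keq = 0.06991 ⇒ Q>K, reverse
Step 1:
                    B           C           D           X
  init        0.05564     0.01733      0.8504      0.4222
  Δ           0.09444     0.09444     -0.1889     -0.2833
  eq           0.1501      0.1118      0.6615      0.1389
  solve Keq expr → x = -0.09444; check Q = 0.06991
Then change container volume by factor 2 (V_new/V_old).
Step 2:
                    B           C           D           X
  init        0.07504     0.05588      0.3308     0.06945
  Δ          -0.01402    -0.01402     0.02805     0.04207
  eq          0.06101     0.04186      0.3588      0.1115
  solve Keq expr → x = 0.01402; check Q = 0.06991
Then add 0.04601 M of B.
Step 3:
                    B           C           D           X
  init          0.107     0.04186      0.3588      0.1115
  Δ         -0.004608   -0.004608    0.009216     0.01382
  eq           0.1024     0.03725       0.368      0.1253
  solve Keq expr → x = 0.004608; check Q = 0.06991

Direction: forward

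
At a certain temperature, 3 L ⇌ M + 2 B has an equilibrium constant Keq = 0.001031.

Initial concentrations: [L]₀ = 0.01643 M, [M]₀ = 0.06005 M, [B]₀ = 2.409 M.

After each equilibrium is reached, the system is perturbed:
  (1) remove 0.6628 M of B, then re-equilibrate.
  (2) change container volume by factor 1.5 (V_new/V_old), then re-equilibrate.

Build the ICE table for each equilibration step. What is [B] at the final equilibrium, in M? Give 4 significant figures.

[B]_eq = 1.084 M

Q₀ = 7.8573e+04 vs Keq = 0.001031 ⇒ Q>K, reverse
Step 1:
                  L         M         B
  init      0.01643   0.06005     2.409
  Δ          0.1801  -0.06005   -0.1201
  eq         0.1966 1.4948e-06     2.289
  solve Keq expr → x = -0.06005; check Q = 0.001031
Then remove 0.6628 M of B.
Step 2:
                  L         M         B
  init       0.1966 1.4948e-06     1.626
  Δ       -4.4002e-06 1.4667e-06 2.9335e-06
  eq         0.1966 2.9616e-06     1.626
  solve Keq expr → x = 1.4667e-06; check Q = 0.001031
Then change container volume by factor 1.5 (V_new/V_old).
Step 3:
                  L         M         B
  init        0.131 1.9744e-06     1.084
  Δ               0         0         0
  eq          0.131 1.9744e-06     1.084
  solve Keq expr → x = 0; check Q = 0.001031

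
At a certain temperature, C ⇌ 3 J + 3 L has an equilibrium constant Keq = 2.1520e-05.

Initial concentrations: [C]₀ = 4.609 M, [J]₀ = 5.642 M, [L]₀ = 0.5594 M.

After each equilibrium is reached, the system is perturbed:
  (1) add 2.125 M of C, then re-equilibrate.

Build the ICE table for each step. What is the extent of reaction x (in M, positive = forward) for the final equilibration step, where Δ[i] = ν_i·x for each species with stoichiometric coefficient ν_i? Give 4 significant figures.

x = 3.9863e-04 M

Q₀ = 6.821 vs Keq = 2.1520e-05 ⇒ Q>K, reverse
Step 1:
                   C          J          L
  Initial      4.609      5.642     0.5594
  Change      0.1834    -0.5502    -0.5502
  Equil        4.792      5.092    0.00921
  solve Keq expr → x = -0.1834; check Q = 2.1520e-05
Then add 2.125 M of C.
Step 2:
                   C          J          L
  Initial      6.917      5.092    0.00921
  Change  -3.9863e-04   0.001196   0.001196
  Equil        6.917      5.093    0.01041
  solve Keq expr → x = 3.9863e-04; check Q = 2.1520e-05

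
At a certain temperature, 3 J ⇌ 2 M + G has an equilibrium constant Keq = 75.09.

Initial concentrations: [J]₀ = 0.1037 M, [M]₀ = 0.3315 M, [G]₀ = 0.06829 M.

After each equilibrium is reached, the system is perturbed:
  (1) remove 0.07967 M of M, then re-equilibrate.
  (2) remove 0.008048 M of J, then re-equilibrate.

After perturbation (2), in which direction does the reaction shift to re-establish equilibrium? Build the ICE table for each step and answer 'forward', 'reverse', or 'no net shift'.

Q₀ = 6.73 vs Keq = 75.09 ⇒ Q<K, forward
Step 1:
                   J          M          G
  init        0.1037     0.3315    0.06829
  Δ         -0.05044    0.03363    0.01681
  eq         0.05326     0.3651     0.0851
  solve Keq expr → x = 0.01681; check Q = 75.09
Then remove 0.07967 M of M.
Step 2:
                   J          M          G
  init       0.05326     0.2855     0.0851
  Δ        -0.007138   0.004759   0.002379
  eq         0.04612     0.2902    0.08748
  solve Keq expr → x = 0.002379; check Q = 75.09
Then remove 0.008048 M of J.
Step 3:
                   J          M          G
  init       0.03808     0.2902    0.08748
  Δ         0.007127  -0.004751  -0.002376
  eq          0.0452     0.2855    0.08511
  solve Keq expr → x = -0.002376; check Q = 75.09

Direction: reverse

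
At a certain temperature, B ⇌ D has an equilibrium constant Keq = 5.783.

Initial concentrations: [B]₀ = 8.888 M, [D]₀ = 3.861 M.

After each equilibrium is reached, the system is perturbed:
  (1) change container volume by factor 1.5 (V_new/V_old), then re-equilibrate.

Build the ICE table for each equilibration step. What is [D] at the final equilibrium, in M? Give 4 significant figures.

Q₀ = 0.4344 vs Keq = 5.783 ⇒ Q<K, forward
Step 1:
                  B         D
  Initial     8.888     3.861
  Change     -7.008     7.008
  Equil        1.88     10.87
  solve Keq expr → x = 7.008; check Q = 5.783
Then change container volume by factor 1.5 (V_new/V_old).
Step 2:
                  B         D
  Initial     1.253     7.246
  Change          0         0
  Equil       1.253     7.246
  solve Keq expr → x = 0; check Q = 5.783

[D]_eq = 7.246 M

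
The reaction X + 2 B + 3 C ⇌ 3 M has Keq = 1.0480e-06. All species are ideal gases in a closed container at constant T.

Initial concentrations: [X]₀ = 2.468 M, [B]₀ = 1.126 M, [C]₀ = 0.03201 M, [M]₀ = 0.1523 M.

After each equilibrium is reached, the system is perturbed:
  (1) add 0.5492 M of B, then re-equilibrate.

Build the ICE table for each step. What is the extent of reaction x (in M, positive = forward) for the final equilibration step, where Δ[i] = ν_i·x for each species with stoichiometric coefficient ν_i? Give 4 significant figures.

Q₀ = 34.42 vs Keq = 1.0480e-06 ⇒ Q>K, reverse
Step 1:
                   X          B          C          M
  init         2.468      1.126    0.03201     0.1523
  Δ          0.04981    0.09962     0.1494    -0.1494
  eq           2.518      1.226     0.1814   0.002871
  solve Keq expr → x = -0.04981; check Q = 1.0480e-06
Then add 0.5492 M of B.
Step 2:
                   X          B          C          M
  init         2.518      1.775     0.1814   0.002871
  Δ       -2.6237e-04 -5.2474e-04 -7.8711e-04 7.8711e-04
  eq           2.518      1.774     0.1807   0.003659
  solve Keq expr → x = 2.6237e-04; check Q = 1.0480e-06

x = 2.6237e-04 M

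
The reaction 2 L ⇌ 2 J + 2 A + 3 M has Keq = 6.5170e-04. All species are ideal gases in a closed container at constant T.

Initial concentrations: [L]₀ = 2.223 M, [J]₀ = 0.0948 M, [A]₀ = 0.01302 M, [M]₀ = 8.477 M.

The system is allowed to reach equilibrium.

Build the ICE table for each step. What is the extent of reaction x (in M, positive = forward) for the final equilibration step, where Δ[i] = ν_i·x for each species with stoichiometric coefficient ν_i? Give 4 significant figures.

x = 0.004496 M

Q₀ = 1.8780e-04 vs Keq = 6.5170e-04 ⇒ Q<K, forward
Step 1:
                   L          J          A          M
  Initial      2.223     0.0948    0.01302      8.477
  Change   -0.008991   0.008991   0.008991    0.01349
  Equil        2.214     0.1038    0.02201       8.49
  solve Keq expr → x = 0.004496; check Q = 6.5170e-04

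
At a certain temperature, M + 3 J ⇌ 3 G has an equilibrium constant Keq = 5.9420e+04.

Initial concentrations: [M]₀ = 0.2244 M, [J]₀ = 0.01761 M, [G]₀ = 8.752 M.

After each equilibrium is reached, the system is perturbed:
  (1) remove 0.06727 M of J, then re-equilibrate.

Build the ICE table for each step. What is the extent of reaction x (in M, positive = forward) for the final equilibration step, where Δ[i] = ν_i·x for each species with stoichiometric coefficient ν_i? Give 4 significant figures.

x = -0.01966 M

Q₀ = 5.4704e+08 vs Keq = 5.9420e+04 ⇒ Q>K, reverse
Step 1:
                   M          J          G
  I           0.2244    0.01761      8.752
  C          0.09931     0.2979    -0.2979
  E           0.3237     0.3155      8.454
  solve Keq expr → x = -0.09931; check Q = 5.9420e+04
Then remove 0.06727 M of J.
Step 2:
                   M          J          G
  I           0.3237     0.2483      8.454
  C          0.01966    0.05897   -0.05897
  E           0.3434     0.3072      8.395
  solve Keq expr → x = -0.01966; check Q = 5.9420e+04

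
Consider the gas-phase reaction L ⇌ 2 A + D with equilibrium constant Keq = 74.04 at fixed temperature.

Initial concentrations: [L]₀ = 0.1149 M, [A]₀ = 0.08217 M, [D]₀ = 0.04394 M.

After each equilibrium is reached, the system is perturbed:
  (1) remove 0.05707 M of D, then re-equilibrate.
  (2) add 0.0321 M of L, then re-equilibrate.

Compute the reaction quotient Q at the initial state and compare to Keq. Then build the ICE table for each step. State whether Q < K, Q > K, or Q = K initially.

Q₀ = 0.002582 vs Keq = 74.04 ⇒ Q<K, forward
Step 1:
                  L         A         D
  I          0.1149   0.08217   0.04394
  C         -0.1147    0.2294    0.1147
  E       2.0797e-04    0.3116    0.1586
  solve Keq expr → x = 0.1147; check Q = 74.04
Then remove 0.05707 M of D.
Step 2:
                  L         A         D
  I       2.0797e-04    0.3116    0.1016
  C       -7.4593e-05 1.4919e-04 7.4593e-05
  E       1.3337e-04    0.3117    0.1016
  solve Keq expr → x = 7.4593e-05; check Q = 74.04
Then add 0.0321 M of L.
Step 3:
                  L         A         D
  I         0.03223    0.3117    0.1016
  C        -0.03198   0.06396   0.03198
  E       2.5467e-04    0.3757    0.1336
  solve Keq expr → x = 0.03198; check Q = 74.04

Q₀ = 0.002582; Q < K (proceeds forward)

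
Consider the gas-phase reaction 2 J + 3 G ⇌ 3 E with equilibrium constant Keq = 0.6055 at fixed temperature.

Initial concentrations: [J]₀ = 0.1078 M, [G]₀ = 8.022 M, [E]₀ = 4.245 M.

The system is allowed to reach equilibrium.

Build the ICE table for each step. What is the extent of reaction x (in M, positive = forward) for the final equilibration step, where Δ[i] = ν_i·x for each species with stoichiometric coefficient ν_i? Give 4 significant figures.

x = -0.1416 M

Q₀ = 12.75 vs Keq = 0.6055 ⇒ Q>K, reverse
Step 1:
                    J           G           E
  Initial      0.1078       8.022       4.245
  Change       0.2831      0.4247     -0.4247
  Equil        0.3909       8.447        3.82
  solve Keq expr → x = -0.1416; check Q = 0.6055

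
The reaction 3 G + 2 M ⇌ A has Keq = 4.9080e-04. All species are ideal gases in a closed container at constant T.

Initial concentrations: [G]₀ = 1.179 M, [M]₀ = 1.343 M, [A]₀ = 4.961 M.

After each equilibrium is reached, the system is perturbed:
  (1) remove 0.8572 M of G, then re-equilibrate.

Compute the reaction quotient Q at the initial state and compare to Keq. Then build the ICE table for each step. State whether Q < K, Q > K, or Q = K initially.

Q₀ = 1.678; Q > K (proceeds reverse)

Q₀ = 1.678 vs Keq = 4.9080e-04 ⇒ Q>K, reverse
Step 1:
                    G           M           A
  init          1.179       1.343       4.961
  Δ             5.308       3.538      -1.769
  eq            6.487       4.881       3.192
  solve Keq expr → x = -1.769; check Q = 4.9080e-04
Then remove 0.8572 M of G.
Step 2:
                    G           M           A
  init          5.629       4.881       3.192
  Δ            0.4815       0.321     -0.1605
  eq            6.111       5.202       3.031
  solve Keq expr → x = -0.1605; check Q = 4.9080e-04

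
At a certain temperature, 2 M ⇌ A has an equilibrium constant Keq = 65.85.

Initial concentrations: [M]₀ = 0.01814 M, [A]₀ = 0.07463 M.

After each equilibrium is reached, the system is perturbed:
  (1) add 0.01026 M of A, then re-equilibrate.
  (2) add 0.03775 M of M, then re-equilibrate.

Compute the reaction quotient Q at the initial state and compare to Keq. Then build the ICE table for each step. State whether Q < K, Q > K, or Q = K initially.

Q₀ = 226.8 vs Keq = 65.85 ⇒ Q>K, reverse
Step 1:
                  M         A
  I         0.01814   0.07463
  C         0.01392 -0.006959
  E         0.03206   0.06767
  solve Keq expr → x = -0.006959; check Q = 65.85
Then add 0.01026 M of A.
Step 2:
                  M         A
  I         0.03206   0.07793
  C        0.002111 -0.001055
  E         0.03417   0.07688
  solve Keq expr → x = -0.001055; check Q = 65.85
Then add 0.03775 M of M.
Step 3:
                  M         A
  I         0.07192   0.07688
  C        -0.03415   0.01707
  E         0.03777   0.09395
  solve Keq expr → x = 0.01707; check Q = 65.85

Q₀ = 226.8; Q > K (proceeds reverse)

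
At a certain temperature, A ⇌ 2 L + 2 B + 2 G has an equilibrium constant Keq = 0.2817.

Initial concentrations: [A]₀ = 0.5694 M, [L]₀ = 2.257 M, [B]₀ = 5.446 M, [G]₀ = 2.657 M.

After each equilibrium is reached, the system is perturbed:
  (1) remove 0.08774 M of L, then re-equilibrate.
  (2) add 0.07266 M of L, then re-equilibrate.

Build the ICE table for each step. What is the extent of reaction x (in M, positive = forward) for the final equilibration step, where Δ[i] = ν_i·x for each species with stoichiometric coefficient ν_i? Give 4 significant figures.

x = -0.02444 M

Q₀ = 1873 vs Keq = 0.2817 ⇒ Q>K, reverse
Step 1:
                   A          L          B          G
  init        0.5694      2.257      5.446      2.657
  Δ           0.9882     -1.976     -1.976     -1.976
  eq           1.558     0.2805       3.47     0.6805
  solve Keq expr → x = -0.9882; check Q = 0.2817
Then remove 0.08774 M of L.
Step 2:
                   A          L          B          G
  init         1.558     0.1928       3.47     0.6805
  Δ         -0.02937    0.05874    0.05874    0.05874
  eq           1.528     0.2515      3.528     0.7393
  solve Keq expr → x = 0.02937; check Q = 0.2817
Then add 0.07266 M of L.
Step 3:
                   A          L          B          G
  init         1.528     0.3242      3.528     0.7393
  Δ          0.02444   -0.04889   -0.04889   -0.04889
  eq           1.553     0.2753      3.479     0.6904
  solve Keq expr → x = -0.02444; check Q = 0.2817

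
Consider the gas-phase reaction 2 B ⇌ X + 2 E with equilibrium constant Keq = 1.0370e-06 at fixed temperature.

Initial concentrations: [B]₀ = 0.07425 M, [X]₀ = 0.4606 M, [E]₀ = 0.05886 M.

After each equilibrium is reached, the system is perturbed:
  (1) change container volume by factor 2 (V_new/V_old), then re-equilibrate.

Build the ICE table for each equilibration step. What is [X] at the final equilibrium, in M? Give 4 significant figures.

[X]_eq = 0.2157 M

Q₀ = 0.2894 vs Keq = 1.0370e-06 ⇒ Q>K, reverse
Step 1:
                  B         X         E
  I         0.07425    0.4606   0.05886
  C         0.05865  -0.02933  -0.05865
  E          0.1329    0.4313 2.0609e-04
  solve Keq expr → x = -0.02933; check Q = 1.0370e-06
Then change container volume by factor 2 (V_new/V_old).
Step 2:
                  B         X         E
  I         0.06645    0.2156 1.0304e-04
  C       -4.2581e-05 2.1291e-05 4.2581e-05
  E         0.06641    0.2157 1.4563e-04
  solve Keq expr → x = 2.1291e-05; check Q = 1.0370e-06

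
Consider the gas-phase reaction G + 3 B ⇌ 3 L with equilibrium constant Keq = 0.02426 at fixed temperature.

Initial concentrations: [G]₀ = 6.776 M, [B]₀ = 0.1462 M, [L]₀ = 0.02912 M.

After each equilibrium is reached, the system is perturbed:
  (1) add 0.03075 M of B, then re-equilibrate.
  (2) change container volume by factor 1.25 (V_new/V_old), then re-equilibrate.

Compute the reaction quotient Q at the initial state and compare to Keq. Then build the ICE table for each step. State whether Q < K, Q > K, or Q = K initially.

Q₀ = 0.001166 vs Keq = 0.02426 ⇒ Q<K, forward
Step 1:
                  G         B         L
  init        6.776    0.1462   0.02912
  Δ        -0.01097  -0.03291   0.03291
  eq          6.765    0.1133   0.06203
  solve Keq expr → x = 0.01097; check Q = 0.02426
Then add 0.03075 M of B.
Step 2:
                  G         B         L
  init        6.765     0.144   0.06203
  Δ       -0.003624  -0.01087   0.01087
  eq          6.761    0.1332    0.0729
  solve Keq expr → x = 0.003624; check Q = 0.02426
Then change container volume by factor 1.25 (V_new/V_old).
Step 3:
                  G         B         L
  init        5.409    0.1065   0.05832
  Δ       9.2326e-04   0.00277  -0.00277
  eq           5.41    0.1093   0.05555
  solve Keq expr → x = -9.2326e-04; check Q = 0.02426

Q₀ = 0.001166; Q < K (proceeds forward)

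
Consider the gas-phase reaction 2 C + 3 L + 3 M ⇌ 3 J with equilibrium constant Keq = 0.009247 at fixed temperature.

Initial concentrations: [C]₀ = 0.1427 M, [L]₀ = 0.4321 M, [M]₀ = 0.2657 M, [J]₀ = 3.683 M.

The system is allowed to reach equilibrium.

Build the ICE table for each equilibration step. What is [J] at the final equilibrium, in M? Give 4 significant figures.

Q₀ = 1.6212e+06 vs Keq = 0.009247 ⇒ Q>K, reverse
Step 1:
                  C         L         M         J
  I          0.1427    0.4321    0.2657     3.683
  C           1.378     2.066     2.066    -2.066
  E            1.52     2.498     2.332     1.617
  solve Keq expr → x = -0.6888; check Q = 0.009247

[J]_eq = 1.617 M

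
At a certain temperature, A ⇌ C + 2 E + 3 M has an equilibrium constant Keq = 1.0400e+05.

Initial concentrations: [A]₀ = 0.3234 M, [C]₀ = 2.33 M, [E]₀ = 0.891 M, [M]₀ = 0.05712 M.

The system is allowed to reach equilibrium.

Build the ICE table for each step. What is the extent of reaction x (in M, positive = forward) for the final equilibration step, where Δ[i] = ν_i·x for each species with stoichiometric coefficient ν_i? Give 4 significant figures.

Q₀ = 0.001066 vs Keq = 1.0400e+05 ⇒ Q<K, forward
Step 1:
                   A          C          E          M
  init        0.3234       2.33      0.891    0.05712
  Δ          -0.3233     0.3233     0.6467       0.97
  eq      6.5366e-05      2.653      1.538      1.027
  solve Keq expr → x = 0.3233; check Q = 1.0400e+05

x = 0.3233 M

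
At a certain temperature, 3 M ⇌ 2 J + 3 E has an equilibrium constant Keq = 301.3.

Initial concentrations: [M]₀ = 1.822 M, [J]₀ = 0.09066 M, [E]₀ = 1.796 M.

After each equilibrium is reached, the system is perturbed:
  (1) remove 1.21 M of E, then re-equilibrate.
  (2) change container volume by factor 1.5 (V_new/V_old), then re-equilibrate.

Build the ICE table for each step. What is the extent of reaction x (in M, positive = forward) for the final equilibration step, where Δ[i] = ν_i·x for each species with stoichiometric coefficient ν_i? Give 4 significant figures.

Q₀ = 0.007872 vs Keq = 301.3 ⇒ Q<K, forward
Step 1:
                   M          J          E
  Initial      1.822    0.09066      1.796
  Change      -1.354     0.9028      1.354
  Equil       0.4678     0.9934       3.15
  solve Keq expr → x = 0.4514; check Q = 301.3
Then remove 1.21 M of E.
Step 2:
                   M          J          E
  Initial     0.4678     0.9934       1.94
  Change     -0.1399    0.09326     0.1399
  Equil        0.328      1.087       2.08
  solve Keq expr → x = 0.04663; check Q = 301.3
Then change container volume by factor 1.5 (V_new/V_old).
Step 3:
                   M          J          E
  Initial     0.2186     0.7245      1.387
  Change    -0.04227    0.02818    0.04227
  Equil       0.1764     0.7526      1.429
  solve Keq expr → x = 0.01409; check Q = 301.3

x = 0.01409 M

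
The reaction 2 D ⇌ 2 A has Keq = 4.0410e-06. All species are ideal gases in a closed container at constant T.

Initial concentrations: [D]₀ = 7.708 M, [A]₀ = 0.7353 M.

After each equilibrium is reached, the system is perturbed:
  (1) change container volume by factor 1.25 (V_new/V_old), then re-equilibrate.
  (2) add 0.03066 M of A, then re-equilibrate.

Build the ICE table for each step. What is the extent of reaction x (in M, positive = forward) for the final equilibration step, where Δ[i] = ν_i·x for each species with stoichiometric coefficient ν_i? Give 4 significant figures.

Q₀ = 0.0091 vs Keq = 4.0410e-06 ⇒ Q>K, reverse
Step 1:
                   D          A
  Initial      7.708     0.7353
  Change      0.7184    -0.7184
  Equil        8.426    0.01694
  solve Keq expr → x = -0.3592; check Q = 4.0410e-06
Then change container volume by factor 1.25 (V_new/V_old).
Step 2:
                   D          A
  Initial      6.741    0.01355
  Change           0          0
  Equil        6.741    0.01355
  solve Keq expr → x = 0; check Q = 4.0410e-06
Then add 0.03066 M of A.
Step 3:
                   D          A
  Initial      6.741    0.04421
  Change      0.0306    -0.0306
  Equil        6.772    0.01361
  solve Keq expr → x = -0.0153; check Q = 4.0410e-06

x = -0.0153 M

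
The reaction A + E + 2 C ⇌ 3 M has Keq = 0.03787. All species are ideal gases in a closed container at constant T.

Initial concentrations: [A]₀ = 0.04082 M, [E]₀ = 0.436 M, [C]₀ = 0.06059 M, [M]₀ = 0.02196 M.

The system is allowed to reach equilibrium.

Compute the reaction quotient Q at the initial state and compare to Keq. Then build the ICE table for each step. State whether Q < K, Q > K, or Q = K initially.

Q₀ = 0.1621; Q > K (proceeds reverse)

Q₀ = 0.1621 vs Keq = 0.03787 ⇒ Q>K, reverse
Step 1:
                   A          E          C          M
  init       0.04082      0.436    0.06059    0.02196
  Δ         0.002467   0.002467   0.004934  -0.007401
  eq         0.04329     0.4385    0.06552    0.01456
  solve Keq expr → x = -0.002467; check Q = 0.03787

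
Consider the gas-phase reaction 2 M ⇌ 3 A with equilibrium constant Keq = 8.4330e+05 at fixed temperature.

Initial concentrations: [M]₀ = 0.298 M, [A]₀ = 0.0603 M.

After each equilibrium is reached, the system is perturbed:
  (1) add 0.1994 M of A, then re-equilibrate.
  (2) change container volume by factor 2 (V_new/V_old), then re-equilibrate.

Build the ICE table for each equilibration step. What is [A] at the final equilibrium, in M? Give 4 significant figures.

Q₀ = 0.002469 vs Keq = 8.4330e+05 ⇒ Q<K, forward
Step 1:
                  M         A
  init        0.298    0.0603
  Δ         -0.2976    0.4464
  eq      3.9278e-04    0.5067
  solve Keq expr → x = 0.1488; check Q = 8.4330e+05
Then add 0.1994 M of A.
Step 2:
                  M         A
  init    3.9278e-04    0.7061
  Δ       2.5283e-04 -3.7924e-04
  eq      6.4561e-04    0.7057
  solve Keq expr → x = -1.2641e-04; check Q = 8.4330e+05
Then change container volume by factor 2 (V_new/V_old).
Step 3:
                  M         A
  init    3.2280e-04    0.3529
  Δ       -9.4410e-05 1.4161e-04
  eq      2.2839e-04     0.353
  solve Keq expr → x = 4.7205e-05; check Q = 8.4330e+05

[A]_eq = 0.353 M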